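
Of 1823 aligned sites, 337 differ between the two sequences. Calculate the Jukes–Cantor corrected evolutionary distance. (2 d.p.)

0.21

p = 337/1823 ≈ 0.18486.
d = −(3/4) ln(1 − 4p/3) = −0.75 ln(1 − 0.24648) = −0.75 ln(0.75352)
  = −0.75 × (-0.283000) = 0.212250 substitutions/site.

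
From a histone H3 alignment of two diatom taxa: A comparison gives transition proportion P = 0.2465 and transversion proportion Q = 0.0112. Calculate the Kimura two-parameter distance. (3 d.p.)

Under the Kimura two-parameter model, d = −½ ln(1 − 2P − Q) − ¼ ln(1 − 2Q).
1 − 2P − Q = 0.4958, giving −½ ln(0.4958) = 0.350791.
1 − 2Q = 0.9776, giving −¼ ln(0.9776) = 0.005664.
d = 0.350791 + 0.005664 = 0.356455.

0.356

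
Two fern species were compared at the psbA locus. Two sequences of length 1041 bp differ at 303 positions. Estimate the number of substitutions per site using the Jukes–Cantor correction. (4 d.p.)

0.3684

p = 303/1041 ≈ 0.291066.
d = −(3/4) ln(1 − 4p/3) = −0.75 ln(1 − 0.388088) = −0.75 ln(0.611912)
  = −0.75 × (-0.491167) = 0.368375 substitutions/site.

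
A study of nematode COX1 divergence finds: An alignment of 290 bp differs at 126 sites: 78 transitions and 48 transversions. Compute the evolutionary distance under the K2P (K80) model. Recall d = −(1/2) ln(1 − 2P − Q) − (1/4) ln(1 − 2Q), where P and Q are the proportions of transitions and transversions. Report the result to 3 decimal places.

0.708

P = 78/290 ≈ 0.268966 and Q = 48/290 ≈ 0.165517.
Under the Kimura two-parameter model, d = −½ ln(1 − 2P − Q) − ¼ ln(1 − 2Q).
1 − 2P − Q = 0.296551, giving −½ ln(0.296551) = 0.607768.
1 − 2Q = 0.668966, giving −¼ ln(0.668966) = 0.100506.
d = 0.607768 + 0.100506 = 0.708274.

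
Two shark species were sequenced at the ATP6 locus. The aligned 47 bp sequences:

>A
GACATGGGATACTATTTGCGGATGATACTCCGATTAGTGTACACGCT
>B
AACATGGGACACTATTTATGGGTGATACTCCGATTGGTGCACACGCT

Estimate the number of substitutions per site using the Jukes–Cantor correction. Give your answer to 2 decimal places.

The sequences differ at 7 of 47 sites (1, 10, 18, 19, 22, 36, 40), so p = 7/47 ≈ 0.148936.
d = −(3/4) ln(1 − 4p/3) = −0.75 ln(1 − 0.198581) = −0.75 ln(0.801419)
  = −0.75 × (-0.221371) = 0.166028 substitutions/site.

0.17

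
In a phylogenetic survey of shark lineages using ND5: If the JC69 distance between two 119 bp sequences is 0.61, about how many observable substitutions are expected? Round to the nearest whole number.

Invert JC69: p = (3/4)(1 − e^(−4d/3)) = 0.75 × (1 − e^(-0.813333)) = 0.75 × (1 − 0.443378) = 0.417467.
Expected differing sites = pL ≈ 0.417467 × 119 = 49.678573 ≈ 50.

50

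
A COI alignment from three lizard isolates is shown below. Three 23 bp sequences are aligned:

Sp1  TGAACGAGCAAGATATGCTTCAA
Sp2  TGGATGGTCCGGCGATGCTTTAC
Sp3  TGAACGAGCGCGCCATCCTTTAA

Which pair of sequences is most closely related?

Sp1–Sp2: 10/23 differ, p = 0.435, d = 0.650.
Sp1–Sp3: 6/23 differ, p = 0.261, d = 0.321.
Sp2–Sp3: 9/23 differ, p = 0.391, d = 0.553.
The smallest distance is between Sp1 and Sp3.

Sp1 and Sp3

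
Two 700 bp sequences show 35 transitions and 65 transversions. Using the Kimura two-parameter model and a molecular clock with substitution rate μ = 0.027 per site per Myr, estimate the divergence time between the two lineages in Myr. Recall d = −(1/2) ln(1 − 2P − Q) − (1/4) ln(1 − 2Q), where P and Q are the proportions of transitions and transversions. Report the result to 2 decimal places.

2.93

P = 35/700 = 0.05 and Q = 65/700 ≈ 0.092857.
Under the Kimura two-parameter model, d = −½ ln(1 − 2P − Q) − ¼ ln(1 − 2Q).
1 − 2P − Q = 0.807143, giving −½ ln(0.807143) = 0.107127.
1 − 2Q = 0.814286, giving −¼ ln(0.814286) = 0.051361.
d = 0.107127 + 0.051361 = 0.158488.
Under a molecular clock d = 2μt, so t = d/(2μ) = 0.158488 / (2 × 0.027) = 2.93 Myr.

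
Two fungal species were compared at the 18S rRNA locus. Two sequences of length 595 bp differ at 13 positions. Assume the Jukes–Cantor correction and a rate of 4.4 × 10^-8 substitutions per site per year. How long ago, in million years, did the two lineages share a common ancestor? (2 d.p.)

p = 13/595 ≈ 0.021849.
d = −(3/4) ln(1 − 4p/3) = −0.75 ln(1 − 0.029132) = −0.75 ln(0.970868)
  = −0.75 × (-0.029565) = 0.022174 substitutions/site.
Under a molecular clock d = 2μt, so t = d/(2μ) = 0.022174 / (2 × 4.4 × 10^-8) = 0.25 million years.

0.25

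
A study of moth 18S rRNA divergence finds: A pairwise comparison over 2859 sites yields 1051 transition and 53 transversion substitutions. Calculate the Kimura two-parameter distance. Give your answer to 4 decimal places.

P = 1051/2859 ≈ 0.367611 and Q = 53/2859 ≈ 0.018538.
Under the Kimura two-parameter model, d = −½ ln(1 − 2P − Q) − ¼ ln(1 − 2Q).
1 − 2P − Q = 0.24624, giving −½ ln(0.24624) = 0.700724.
1 − 2Q = 0.962924, giving −¼ ln(0.962924) = 0.009445.
d = 0.700724 + 0.009445 = 0.710169.

0.7102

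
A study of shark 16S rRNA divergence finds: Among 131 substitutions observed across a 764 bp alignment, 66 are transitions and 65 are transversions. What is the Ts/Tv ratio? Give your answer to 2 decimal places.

1.02

R = 66/65 = 1.015384… ≈ 1.02 (to 2 d.p.).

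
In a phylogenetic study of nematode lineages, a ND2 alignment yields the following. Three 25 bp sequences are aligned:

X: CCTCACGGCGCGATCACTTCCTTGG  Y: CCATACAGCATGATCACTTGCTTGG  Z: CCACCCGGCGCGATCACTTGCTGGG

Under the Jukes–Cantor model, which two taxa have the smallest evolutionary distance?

X–Y: 6/25 differ, p = 0.240, d = 0.289.
X–Z: 4/25 differ, p = 0.160, d = 0.180.
Y–Z: 6/25 differ, p = 0.240, d = 0.289.
The smallest distance is between X and Z.

X and Z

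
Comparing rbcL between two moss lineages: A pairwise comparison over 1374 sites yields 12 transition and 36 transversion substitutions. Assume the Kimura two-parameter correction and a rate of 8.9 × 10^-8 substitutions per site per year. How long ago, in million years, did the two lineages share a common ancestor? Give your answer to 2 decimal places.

0.20

P = 12/1374 ≈ 0.008734 and Q = 36/1374 ≈ 0.026201.
Under the Kimura two-parameter model, d = −½ ln(1 − 2P − Q) − ¼ ln(1 − 2Q).
1 − 2P − Q = 0.956331, giving −½ ln(0.956331) = 0.022326.
1 − 2Q = 0.947598, giving −¼ ln(0.947598) = 0.013456.
d = 0.022326 + 0.013456 = 0.035782.
Under a molecular clock d = 2μt, so t = d/(2μ) = 0.035782 / (2 × 8.9 × 10^-8) = 0.20 million years.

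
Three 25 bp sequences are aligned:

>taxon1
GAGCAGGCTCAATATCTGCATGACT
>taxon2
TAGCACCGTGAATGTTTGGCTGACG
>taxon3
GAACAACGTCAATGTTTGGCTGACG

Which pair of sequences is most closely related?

taxon1–taxon2: 10/25 differ, p = 0.400, d = 0.572.
taxon1–taxon3: 9/25 differ, p = 0.360, d = 0.490.
taxon2–taxon3: 4/25 differ, p = 0.160, d = 0.180.
The smallest distance is between taxon2 and taxon3.

taxon2 and taxon3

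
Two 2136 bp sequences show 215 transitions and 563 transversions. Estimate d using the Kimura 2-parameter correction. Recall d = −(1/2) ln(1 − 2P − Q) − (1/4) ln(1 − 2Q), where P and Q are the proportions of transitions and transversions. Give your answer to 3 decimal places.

0.500

P = 215/2136 ≈ 0.100655 and Q = 563/2136 ≈ 0.263577.
Under the Kimura two-parameter model, d = −½ ln(1 − 2P − Q) − ¼ ln(1 − 2Q).
1 − 2P − Q = 0.535113, giving −½ ln(0.535113) = 0.312639.
1 − 2Q = 0.472846, giving −¼ ln(0.472846) = 0.187246.
d = 0.312639 + 0.187246 = 0.499885.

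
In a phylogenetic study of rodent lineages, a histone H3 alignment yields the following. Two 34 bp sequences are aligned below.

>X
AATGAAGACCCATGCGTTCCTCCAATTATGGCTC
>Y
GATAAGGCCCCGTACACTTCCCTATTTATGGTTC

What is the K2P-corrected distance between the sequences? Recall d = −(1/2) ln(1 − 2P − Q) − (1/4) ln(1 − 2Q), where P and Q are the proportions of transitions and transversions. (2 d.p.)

0.64

Of 34 sites, 11 differences are transitions and 2 are transversions, so P = 11/34 ≈ 0.323529 and Q = 2/34 ≈ 0.058824.
Under the Kimura two-parameter model, d = −½ ln(1 − 2P − Q) − ¼ ln(1 − 2Q).
1 − 2P − Q = 0.294118, giving −½ ln(0.294118) = 0.611887.
1 − 2Q = 0.882352, giving −¼ ln(0.882352) = 0.031291.
d = 0.611887 + 0.031291 = 0.643178.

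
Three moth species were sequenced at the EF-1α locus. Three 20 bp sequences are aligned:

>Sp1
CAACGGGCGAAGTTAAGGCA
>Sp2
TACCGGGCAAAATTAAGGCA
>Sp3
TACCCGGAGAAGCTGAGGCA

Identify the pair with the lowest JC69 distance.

Sp1 and Sp2

Sp1–Sp2: 4/20 differ, p = 0.200, d = 0.233.
Sp1–Sp3: 6/20 differ, p = 0.300, d = 0.383.
Sp2–Sp3: 6/20 differ, p = 0.300, d = 0.383.
The smallest distance is between Sp1 and Sp2.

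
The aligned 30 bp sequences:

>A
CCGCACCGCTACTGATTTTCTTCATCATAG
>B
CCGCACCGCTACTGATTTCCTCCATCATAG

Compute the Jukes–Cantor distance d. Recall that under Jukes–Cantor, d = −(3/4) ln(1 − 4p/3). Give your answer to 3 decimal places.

The sequences differ at 2 of 30 sites (19, 22), so p = 2/30 ≈ 0.066667.
d = −(3/4) ln(1 − 4p/3) = −0.75 ln(1 − 0.088889) = −0.75 ln(0.911111)
  = −0.75 × (-0.093091) = 0.069818 substitutions/site.

0.070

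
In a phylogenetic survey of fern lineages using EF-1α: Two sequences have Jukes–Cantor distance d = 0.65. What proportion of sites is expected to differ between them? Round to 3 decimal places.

0.435

p = (3/4)(1 − e^(−4d/3)) = 0.75 × (1 − e^(-0.866667)) = 0.75 × (1 − 0.420350) = 0.434738.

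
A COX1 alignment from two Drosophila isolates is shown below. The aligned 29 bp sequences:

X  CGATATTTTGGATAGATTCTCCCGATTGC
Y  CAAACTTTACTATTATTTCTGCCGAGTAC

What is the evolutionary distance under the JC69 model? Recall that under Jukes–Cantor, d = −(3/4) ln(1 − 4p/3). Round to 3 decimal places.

The sequences differ at 12 of 29 sites, so p = 12/29 ≈ 0.413793.
d = −(3/4) ln(1 − 4p/3) = −0.75 ln(1 − 0.551724) = −0.75 ln(0.448276)
  = −0.75 × (-0.802346) = 0.601760 substitutions/site.

0.602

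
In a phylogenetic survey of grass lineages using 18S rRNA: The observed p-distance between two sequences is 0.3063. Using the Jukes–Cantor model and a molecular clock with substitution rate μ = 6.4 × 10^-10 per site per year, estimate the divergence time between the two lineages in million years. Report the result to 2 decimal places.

d = −(3/4) ln(1 − 4p/3) = −0.75 ln(1 − 0.4084) = −0.75 ln(0.5916)
  = −0.75 × (-0.524925) = 0.393694 substitutions/site.
Under a molecular clock d = 2μt, so t = d/(2μ) = 0.393694 / (2 × 6.4 × 10^-10) = 307.57 million years.

307.57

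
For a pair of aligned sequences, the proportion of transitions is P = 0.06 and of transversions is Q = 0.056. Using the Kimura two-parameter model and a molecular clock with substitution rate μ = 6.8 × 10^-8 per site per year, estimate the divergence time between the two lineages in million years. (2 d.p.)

Under the Kimura two-parameter model, d = −½ ln(1 − 2P − Q) − ¼ ln(1 − 2Q).
1 − 2P − Q = 0.824, giving −½ ln(0.824) = 0.096792.
1 − 2Q = 0.888, giving −¼ ln(0.888) = 0.029696.
d = 0.096792 + 0.029696 = 0.126488.
Under a molecular clock d = 2μt, so t = d/(2μ) = 0.126488 / (2 × 6.8 × 10^-8) = 0.93 million years.

0.93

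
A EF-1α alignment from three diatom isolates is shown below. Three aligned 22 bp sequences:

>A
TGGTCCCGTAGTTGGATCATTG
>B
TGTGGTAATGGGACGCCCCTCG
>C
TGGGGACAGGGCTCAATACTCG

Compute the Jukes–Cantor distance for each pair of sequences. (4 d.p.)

d(A,B) = 1.4153, d(A,C) = 0.9745, d(B,C) = 0.6987

A–B: 14/22 sites differ → p ≈ 0.636364, d = −0.75 ln(1 − 0.848485) = 1.415303 ≈ 1.4153.
A–C: 12/22 sites differ → p ≈ 0.545455, d = −0.75 ln(1 − 0.727273) = 0.974463 ≈ 0.9745.
B–C: 10/22 sites differ → p ≈ 0.454545, d = −0.75 ln(1 − 0.60606) = 0.698667 ≈ 0.6987.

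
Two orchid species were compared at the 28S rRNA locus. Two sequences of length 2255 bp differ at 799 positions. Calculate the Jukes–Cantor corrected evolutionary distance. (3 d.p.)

0.480

p = 799/2255 ≈ 0.354324.
d = −(3/4) ln(1 − 4p/3) = −0.75 ln(1 − 0.472432) = −0.75 ln(0.527568)
  = −0.75 × (-0.639478) = 0.479609 substitutions/site.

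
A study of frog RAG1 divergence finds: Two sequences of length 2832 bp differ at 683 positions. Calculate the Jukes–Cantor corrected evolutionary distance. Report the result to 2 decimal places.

0.29

p = 683/2832 ≈ 0.241172.
d = −(3/4) ln(1 − 4p/3) = −0.75 ln(1 − 0.321563) = −0.75 ln(0.678437)
  = −0.75 × (-0.387964) = 0.290973 substitutions/site.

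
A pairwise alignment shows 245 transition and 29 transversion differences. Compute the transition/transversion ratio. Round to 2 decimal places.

R = 245/29 = 8.448275… ≈ 8.45 (to 2 d.p.).

8.45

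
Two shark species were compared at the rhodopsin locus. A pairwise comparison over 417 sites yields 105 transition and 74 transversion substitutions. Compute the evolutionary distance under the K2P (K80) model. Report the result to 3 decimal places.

0.681

P = 105/417 ≈ 0.251799 and Q = 74/417 ≈ 0.177458.
Under the Kimura two-parameter model, d = −½ ln(1 − 2P − Q) − ¼ ln(1 − 2Q).
1 − 2P − Q = 0.318944, giving −½ ln(0.318944) = 0.571370.
1 − 2Q = 0.645084, giving −¼ ln(0.645084) = 0.109594.
d = 0.571370 + 0.109594 = 0.680964.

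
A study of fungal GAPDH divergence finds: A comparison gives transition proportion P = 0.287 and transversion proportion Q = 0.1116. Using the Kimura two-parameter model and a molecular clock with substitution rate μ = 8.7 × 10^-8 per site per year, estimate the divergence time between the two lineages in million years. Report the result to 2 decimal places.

Under the Kimura two-parameter model, d = −½ ln(1 − 2P − Q) − ¼ ln(1 − 2Q).
1 − 2P − Q = 0.3144, giving −½ ln(0.3144) = 0.578545.
1 − 2Q = 0.7768, giving −¼ ln(0.7768) = 0.063143.
d = 0.578545 + 0.063143 = 0.641688.
Under a molecular clock d = 2μt, so t = d/(2μ) = 0.641688 / (2 × 8.7 × 10^-8) = 3.69 million years.

3.69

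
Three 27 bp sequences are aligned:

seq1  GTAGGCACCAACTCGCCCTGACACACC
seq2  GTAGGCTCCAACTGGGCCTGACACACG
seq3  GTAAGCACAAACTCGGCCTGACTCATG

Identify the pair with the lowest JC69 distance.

seq1–seq2: 4/27 differ, p = 0.148, d = 0.165.
seq1–seq3: 6/27 differ, p = 0.222, d = 0.264.
seq2–seq3: 6/27 differ, p = 0.222, d = 0.264.
The smallest distance is between seq1 and seq2.

seq1 and seq2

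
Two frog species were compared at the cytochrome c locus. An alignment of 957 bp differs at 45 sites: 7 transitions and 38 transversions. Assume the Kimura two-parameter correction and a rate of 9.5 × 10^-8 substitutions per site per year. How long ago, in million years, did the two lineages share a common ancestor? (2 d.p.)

P = 7/957 ≈ 0.007315 and Q = 38/957 ≈ 0.039707.
Under the Kimura two-parameter model, d = −½ ln(1 − 2P − Q) − ¼ ln(1 − 2Q).
1 − 2P − Q = 0.945663, giving −½ ln(0.945663) = 0.027935.
1 − 2Q = 0.920586, giving −¼ ln(0.920586) = 0.020686.
d = 0.027935 + 0.020686 = 0.048621.
Under a molecular clock d = 2μt, so t = d/(2μ) = 0.048621 / (2 × 9.5 × 10^-8) = 0.26 million years.

0.26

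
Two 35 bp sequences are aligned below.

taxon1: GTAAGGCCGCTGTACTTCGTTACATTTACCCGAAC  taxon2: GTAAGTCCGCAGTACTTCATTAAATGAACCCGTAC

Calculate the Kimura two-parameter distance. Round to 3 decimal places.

Of 35 sites, 1 differences are transitions and 6 are transversions, so P = 1/35 ≈ 0.028571 and Q = 6/35 ≈ 0.171429.
Under the Kimura two-parameter model, d = −½ ln(1 − 2P − Q) − ¼ ln(1 − 2Q).
1 − 2P − Q = 0.771429, giving −½ ln(0.771429) = 0.129755.
1 − 2Q = 0.657142, giving −¼ ln(0.657142) = 0.104964.
d = 0.129755 + 0.104964 = 0.234719.

0.235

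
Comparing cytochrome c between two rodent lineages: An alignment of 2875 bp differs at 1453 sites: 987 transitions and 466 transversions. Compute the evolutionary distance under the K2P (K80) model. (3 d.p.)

P = 987/2875 ≈ 0.343304 and Q = 466/2875 ≈ 0.162087.
Under the Kimura two-parameter model, d = −½ ln(1 − 2P − Q) − ¼ ln(1 − 2Q).
1 − 2P − Q = 0.151305, giving −½ ln(0.151305) = 0.944229.
1 − 2Q = 0.675826, giving −¼ ln(0.675826) = 0.097955.
d = 0.944229 + 0.097955 = 1.042184.

1.042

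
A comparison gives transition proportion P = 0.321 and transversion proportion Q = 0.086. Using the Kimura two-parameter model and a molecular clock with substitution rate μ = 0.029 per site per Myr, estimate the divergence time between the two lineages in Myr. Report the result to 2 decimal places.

Under the Kimura two-parameter model, d = −½ ln(1 − 2P − Q) − ¼ ln(1 − 2Q).
1 − 2P − Q = 0.272, giving −½ ln(0.272) = 0.650977.
1 − 2Q = 0.828, giving −¼ ln(0.828) = 0.047186.
d = 0.650977 + 0.047186 = 0.698163.
Under a molecular clock d = 2μt, so t = d/(2μ) = 0.698163 / (2 × 0.029) = 12.04 Myr.

12.04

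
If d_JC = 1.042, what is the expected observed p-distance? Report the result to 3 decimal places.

p = (3/4)(1 − e^(−4d/3)) = 0.75 × (1 − e^(-1.389333)) = 0.75 × (1 − 0.249241) = 0.563069.

0.563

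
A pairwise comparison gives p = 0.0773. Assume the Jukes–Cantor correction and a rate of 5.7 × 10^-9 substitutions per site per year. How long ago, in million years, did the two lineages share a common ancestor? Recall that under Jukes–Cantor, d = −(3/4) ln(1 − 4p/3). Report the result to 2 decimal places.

d = −(3/4) ln(1 − 4p/3) = −0.75 ln(1 − 0.103067) = −0.75 ln(0.896933)
  = −0.75 × (-0.108774) = 0.081581 substitutions/site.
Under a molecular clock d = 2μt, so t = d/(2μ) = 0.081581 / (2 × 5.7 × 10^-9) = 7.16 million years.

7.16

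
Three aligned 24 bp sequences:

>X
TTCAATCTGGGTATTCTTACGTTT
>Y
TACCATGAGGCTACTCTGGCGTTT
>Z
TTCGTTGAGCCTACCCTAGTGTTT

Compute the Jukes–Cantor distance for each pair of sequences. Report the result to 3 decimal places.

X–Y: 8/24 sites differ → p ≈ 0.333333, d = −0.75 ln(1 − 0.444444) = 0.440839 ≈ 0.441.
X–Z: 11/24 sites differ → p ≈ 0.458333, d = −0.75 ln(1 − 0.611111) = 0.708346 ≈ 0.708.
Y–Z: 7/24 sites differ → p ≈ 0.291667, d = −0.75 ln(1 − 0.388889) = 0.369358 ≈ 0.369.

d(X,Y) = 0.441, d(X,Z) = 0.708, d(Y,Z) = 0.369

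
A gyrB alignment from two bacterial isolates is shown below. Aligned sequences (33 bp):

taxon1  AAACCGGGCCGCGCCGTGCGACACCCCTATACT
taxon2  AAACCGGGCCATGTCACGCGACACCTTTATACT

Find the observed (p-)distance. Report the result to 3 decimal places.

0.212

The sequences differ at 7 of 33 positions (sites 11, 12, 14, 16, 17, 26, 27).
p = 7/33 = 0.212121… ≈ 0.212 (to 3 d.p.).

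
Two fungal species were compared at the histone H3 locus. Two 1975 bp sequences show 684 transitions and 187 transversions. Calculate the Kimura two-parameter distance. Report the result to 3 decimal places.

P = 684/1975 ≈ 0.346329 and Q = 187/1975 ≈ 0.094684.
Under the Kimura two-parameter model, d = −½ ln(1 − 2P − Q) − ¼ ln(1 − 2Q).
1 − 2P − Q = 0.212658, giving −½ ln(0.212658) = 0.774035.
1 − 2Q = 0.810632, giving −¼ ln(0.810632) = 0.052485.
d = 0.774035 + 0.052485 = 0.826520.

0.827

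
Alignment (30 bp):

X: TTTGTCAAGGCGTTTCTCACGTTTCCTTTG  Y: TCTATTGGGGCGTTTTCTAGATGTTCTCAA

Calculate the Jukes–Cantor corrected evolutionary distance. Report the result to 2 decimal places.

0.82

The sequences differ at 15 of 30 sites, so p = 15/30 = 0.5.
d = −(3/4) ln(1 − 4p/3) = −0.75 ln(1 − 0.666667) = −0.75 ln(0.333333)
  = −0.75 × (-1.098613) = 0.823960 substitutions/site.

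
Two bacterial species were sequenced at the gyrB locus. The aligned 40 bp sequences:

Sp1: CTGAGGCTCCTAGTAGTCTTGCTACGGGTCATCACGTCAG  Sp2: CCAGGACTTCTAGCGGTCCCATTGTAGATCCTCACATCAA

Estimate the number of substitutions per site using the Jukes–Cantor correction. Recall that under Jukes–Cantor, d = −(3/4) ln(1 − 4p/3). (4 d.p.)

The sequences differ at 18 of 40 sites, so p = 18/40 = 0.45.
d = −(3/4) ln(1 − 4p/3) = −0.75 ln(1 − 0.6) = −0.75 ln(0.4)
  = −0.75 × (-0.916291) = 0.687218 substitutions/site.

0.6872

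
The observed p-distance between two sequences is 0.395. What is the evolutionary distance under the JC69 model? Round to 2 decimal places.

0.56

d = −(3/4) ln(1 − 4p/3) = −0.75 ln(1 − 0.526667) = −0.75 ln(0.473333)
  = −0.75 × (-0.747956) = 0.560967 substitutions/site.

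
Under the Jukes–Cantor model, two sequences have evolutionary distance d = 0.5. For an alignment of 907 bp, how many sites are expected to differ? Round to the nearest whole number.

331

Invert JC69: p = (3/4)(1 − e^(−4d/3)) = 0.75 × (1 − e^(-0.666667)) = 0.75 × (1 − 0.513417) = 0.364937.
Expected differing sites = pL ≈ 0.364937 × 907 = 330.997859 ≈ 331.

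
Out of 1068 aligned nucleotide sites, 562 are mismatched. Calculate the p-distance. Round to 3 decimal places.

0.526

p = 562/1068 = 0.526217… ≈ 0.526 (to 3 d.p.).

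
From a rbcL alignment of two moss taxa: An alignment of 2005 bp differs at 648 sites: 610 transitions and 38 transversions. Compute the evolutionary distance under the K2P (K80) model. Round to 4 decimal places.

0.5033

P = 610/2005 ≈ 0.304239 and Q = 38/2005 ≈ 0.018953.
Under the Kimura two-parameter model, d = −½ ln(1 − 2P − Q) − ¼ ln(1 − 2Q).
1 − 2P − Q = 0.372569, giving −½ ln(0.372569) = 0.493667.
1 − 2Q = 0.962094, giving −¼ ln(0.962094) = 0.009661.
d = 0.493667 + 0.009661 = 0.503328.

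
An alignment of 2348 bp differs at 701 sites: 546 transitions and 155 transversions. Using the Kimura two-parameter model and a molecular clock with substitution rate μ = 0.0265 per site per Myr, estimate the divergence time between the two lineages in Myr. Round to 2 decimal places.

P = 546/2348 ≈ 0.232538 and Q = 155/2348 ≈ 0.066014.
Under the Kimura two-parameter model, d = −½ ln(1 − 2P − Q) − ¼ ln(1 − 2Q).
1 − 2P − Q = 0.46891, giving −½ ln(0.46891) = 0.378672.
1 − 2Q = 0.867972, giving −¼ ln(0.867972) = 0.035399.
d = 0.378672 + 0.035399 = 0.414071.
Under a molecular clock d = 2μt, so t = d/(2μ) = 0.414071 / (2 × 0.0265) = 7.81 Myr.

7.81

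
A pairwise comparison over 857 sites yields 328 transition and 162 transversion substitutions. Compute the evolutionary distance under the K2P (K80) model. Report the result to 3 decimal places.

P = 328/857 ≈ 0.38273 and Q = 162/857 ≈ 0.189032.
Under the Kimura two-parameter model, d = −½ ln(1 − 2P − Q) − ¼ ln(1 − 2Q).
1 − 2P − Q = 0.045508, giving −½ ln(0.045508) = 1.544934.
1 − 2Q = 0.621936, giving −¼ ln(0.621936) = 0.118730.
d = 1.544934 + 0.118730 = 1.663664.

1.664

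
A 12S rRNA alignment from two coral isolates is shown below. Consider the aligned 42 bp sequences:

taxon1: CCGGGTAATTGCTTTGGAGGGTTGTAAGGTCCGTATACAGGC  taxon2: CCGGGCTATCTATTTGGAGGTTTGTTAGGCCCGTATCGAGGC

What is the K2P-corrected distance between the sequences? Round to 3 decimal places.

Of 42 sites, 3 differences are transitions and 7 are transversions, so P = 3/42 ≈ 0.071429 and Q = 7/42 ≈ 0.166667.
Under the Kimura two-parameter model, d = −½ ln(1 − 2P − Q) − ¼ ln(1 − 2Q).
1 − 2P − Q = 0.690475, giving −½ ln(0.690475) = 0.185188.
1 − 2Q = 0.666666, giving −¼ ln(0.666666) = 0.101367.
d = 0.185188 + 0.101367 = 0.286555.

0.287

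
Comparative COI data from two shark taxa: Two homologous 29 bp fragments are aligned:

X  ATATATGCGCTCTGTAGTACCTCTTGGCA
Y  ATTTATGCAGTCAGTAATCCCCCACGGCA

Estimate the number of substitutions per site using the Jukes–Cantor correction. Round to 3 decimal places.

0.401

The sequences differ at 9 of 29 sites (3, 9, 10, 13, 17, 19, 22, 24, 25), so p = 9/29 ≈ 0.310345.
d = −(3/4) ln(1 − 4p/3) = −0.75 ln(1 − 0.413793) = −0.75 ln(0.586207)
  = −0.75 × (-0.534082) = 0.400562 substitutions/site.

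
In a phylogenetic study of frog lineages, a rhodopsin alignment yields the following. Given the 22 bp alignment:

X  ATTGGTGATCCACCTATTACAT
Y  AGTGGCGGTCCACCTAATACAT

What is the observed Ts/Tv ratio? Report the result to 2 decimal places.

1.00

Transitions are A↔G and C↔T; transversions are all other mismatches.
Transitions: 2. Transversions: 2.
R = 2/2 = 1.00.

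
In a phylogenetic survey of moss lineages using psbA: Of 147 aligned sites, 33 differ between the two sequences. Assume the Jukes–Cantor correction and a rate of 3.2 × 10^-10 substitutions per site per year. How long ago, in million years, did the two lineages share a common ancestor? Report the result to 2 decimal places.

416.84

p = 33/147 ≈ 0.22449.
d = −(3/4) ln(1 − 4p/3) = −0.75 ln(1 − 0.29932) = −0.75 ln(0.70068)
  = −0.75 × (-0.355704) = 0.266778 substitutions/site.
Under a molecular clock d = 2μt, so t = d/(2μ) = 0.266778 / (2 × 3.2 × 10^-10) = 416.84 million years.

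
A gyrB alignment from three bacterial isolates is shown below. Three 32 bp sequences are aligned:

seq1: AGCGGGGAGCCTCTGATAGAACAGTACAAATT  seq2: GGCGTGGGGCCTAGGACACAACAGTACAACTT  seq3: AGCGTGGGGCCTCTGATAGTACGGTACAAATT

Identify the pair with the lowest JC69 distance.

seq1–seq2: 8/32 differ, p = 0.250, d = 0.304.
seq1–seq3: 4/32 differ, p = 0.125, d = 0.137.
seq2–seq3: 8/32 differ, p = 0.250, d = 0.304.
The smallest distance is between seq1 and seq3.

seq1 and seq3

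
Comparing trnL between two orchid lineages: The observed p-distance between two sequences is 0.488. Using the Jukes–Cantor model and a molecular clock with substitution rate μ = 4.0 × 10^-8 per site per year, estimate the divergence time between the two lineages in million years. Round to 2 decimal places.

9.86

d = −(3/4) ln(1 − 4p/3) = −0.75 ln(1 − 0.650667) = −0.75 ln(0.349333)
  = −0.75 × (-1.051730) = 0.788798 substitutions/site.
Under a molecular clock d = 2μt, so t = d/(2μ) = 0.788798 / (2 × 4.0 × 10^-8) = 9.86 million years.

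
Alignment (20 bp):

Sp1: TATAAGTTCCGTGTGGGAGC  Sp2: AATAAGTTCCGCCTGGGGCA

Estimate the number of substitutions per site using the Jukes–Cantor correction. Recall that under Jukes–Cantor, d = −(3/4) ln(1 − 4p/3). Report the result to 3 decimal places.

The sequences differ at 6 of 20 sites (1, 12, 13, 18, 19, 20), so p = 6/20 = 0.3.
d = −(3/4) ln(1 − 4p/3) = −0.75 ln(1 − 0.4) = −0.75 ln(0.6)
  = −0.75 × (-0.510826) = 0.383120 substitutions/site.

0.383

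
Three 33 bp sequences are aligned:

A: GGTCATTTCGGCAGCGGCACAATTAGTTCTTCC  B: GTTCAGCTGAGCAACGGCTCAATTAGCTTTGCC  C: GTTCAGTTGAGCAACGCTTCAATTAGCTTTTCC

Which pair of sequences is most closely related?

A–B: 10/33 differ, p = 0.303, d = 0.388.
A–C: 10/33 differ, p = 0.303, d = 0.388.
B–C: 4/33 differ, p = 0.121, d = 0.132.
The smallest distance is between B and C.

B and C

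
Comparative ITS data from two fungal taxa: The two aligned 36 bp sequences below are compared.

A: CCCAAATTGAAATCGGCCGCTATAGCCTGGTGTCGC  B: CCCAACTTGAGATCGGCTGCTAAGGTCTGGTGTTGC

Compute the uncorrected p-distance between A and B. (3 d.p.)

The sequences differ at 7 of 36 positions (sites 6, 11, 18, 23, 24, 26, 34).
p = 7/36 = 0.194444… ≈ 0.194 (to 3 d.p.).

0.194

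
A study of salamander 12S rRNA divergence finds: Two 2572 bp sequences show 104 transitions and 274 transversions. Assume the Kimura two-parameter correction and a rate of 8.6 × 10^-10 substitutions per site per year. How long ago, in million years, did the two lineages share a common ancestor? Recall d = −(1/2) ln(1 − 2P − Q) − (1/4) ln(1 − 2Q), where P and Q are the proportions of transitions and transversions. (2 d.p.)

P = 104/2572 ≈ 0.040435 and Q = 274/2572 ≈ 0.106532.
Under the Kimura two-parameter model, d = −½ ln(1 − 2P − Q) − ¼ ln(1 − 2Q).
1 − 2P − Q = 0.812598, giving −½ ln(0.812598) = 0.103759.
1 − 2Q = 0.786936, giving −¼ ln(0.786936) = 0.059902.
d = 0.103759 + 0.059902 = 0.163661.
Under a molecular clock d = 2μt, so t = d/(2μ) = 0.163661 / (2 × 8.6 × 10^-10) = 95.15 million years.

95.15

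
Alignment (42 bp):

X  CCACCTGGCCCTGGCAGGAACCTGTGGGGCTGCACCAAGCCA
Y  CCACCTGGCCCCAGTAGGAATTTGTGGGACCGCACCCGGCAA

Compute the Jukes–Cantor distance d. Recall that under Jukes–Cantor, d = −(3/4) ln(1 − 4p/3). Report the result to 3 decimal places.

0.286

The sequences differ at 10 of 42 sites (12, 13, 15, 21, 22, 29, 31, 37, 38, 41), so p = 10/42 ≈ 0.238095.
d = −(3/4) ln(1 − 4p/3) = −0.75 ln(1 − 0.31746) = −0.75 ln(0.68254)
  = −0.75 × (-0.381934) = 0.286451 substitutions/site.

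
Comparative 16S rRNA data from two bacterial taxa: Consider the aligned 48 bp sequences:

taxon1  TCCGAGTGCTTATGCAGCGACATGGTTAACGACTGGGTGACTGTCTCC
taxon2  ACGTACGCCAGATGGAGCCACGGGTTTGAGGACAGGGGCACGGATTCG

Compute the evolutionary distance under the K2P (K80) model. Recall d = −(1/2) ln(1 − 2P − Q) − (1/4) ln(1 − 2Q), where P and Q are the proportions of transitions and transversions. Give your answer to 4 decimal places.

Of 48 sites, 3 differences are transitions and 19 are transversions, so P = 3/48 = 0.0625 and Q = 19/48 ≈ 0.395833.
Under the Kimura two-parameter model, d = −½ ln(1 − 2P − Q) − ¼ ln(1 − 2Q).
1 − 2P − Q = 0.479167, giving −½ ln(0.479167) = 0.367853.
1 − 2Q = 0.208334, giving −¼ ln(0.208334) = 0.392153.
d = 0.367853 + 0.392153 = 0.760006.

0.7600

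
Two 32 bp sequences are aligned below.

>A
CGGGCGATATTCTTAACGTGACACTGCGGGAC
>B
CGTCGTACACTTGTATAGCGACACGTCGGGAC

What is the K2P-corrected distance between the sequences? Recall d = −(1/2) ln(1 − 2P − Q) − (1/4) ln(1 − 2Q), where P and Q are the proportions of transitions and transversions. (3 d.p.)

0.586

Of 32 sites, 4 differences are transitions and 9 are transversions, so P = 4/32 = 0.125 and Q = 9/32 = 0.28125.
Under the Kimura two-parameter model, d = −½ ln(1 − 2P − Q) − ¼ ln(1 − 2Q).
1 − 2P − Q = 0.46875, giving −½ ln(0.46875) = 0.378843.
1 − 2Q = 0.4375, giving −¼ ln(0.4375) = 0.206670.
d = 0.378843 + 0.206670 = 0.585513.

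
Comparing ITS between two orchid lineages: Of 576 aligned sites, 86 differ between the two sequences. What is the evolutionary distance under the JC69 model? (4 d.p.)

0.1665

p = 86/576 ≈ 0.149306.
d = −(3/4) ln(1 − 4p/3) = −0.75 ln(1 − 0.199075) = −0.75 ln(0.800925)
  = −0.75 × (-0.221988) = 0.166491 substitutions/site.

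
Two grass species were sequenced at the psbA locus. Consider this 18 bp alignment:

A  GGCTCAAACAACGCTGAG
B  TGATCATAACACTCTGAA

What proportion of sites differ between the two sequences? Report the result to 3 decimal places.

The sequences differ at 7 of 18 positions (sites 1, 3, 7, 9, 10, 13, 18).
p = 7/18 = 0.388888… ≈ 0.389 (to 3 d.p.).

0.389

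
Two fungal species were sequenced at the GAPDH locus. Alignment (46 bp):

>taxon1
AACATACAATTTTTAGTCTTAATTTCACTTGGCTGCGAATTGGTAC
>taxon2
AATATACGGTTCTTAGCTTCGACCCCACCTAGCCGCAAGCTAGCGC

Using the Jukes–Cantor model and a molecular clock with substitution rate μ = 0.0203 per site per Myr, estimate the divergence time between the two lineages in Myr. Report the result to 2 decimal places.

16.01

The sequences differ at 20 of 46 sites, so p = 20/46 ≈ 0.434783.
d = −(3/4) ln(1 − 4p/3) = −0.75 ln(1 − 0.579711) = −0.75 ln(0.420289)
  = −0.75 × (-0.866813) = 0.650110 substitutions/site.
Under a molecular clock d = 2μt, so t = d/(2μ) = 0.650110 / (2 × 0.0203) = 16.01 Myr.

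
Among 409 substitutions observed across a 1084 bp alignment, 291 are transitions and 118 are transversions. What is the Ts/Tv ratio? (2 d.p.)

2.47

R = 291/118 = 2.466101… ≈ 2.47 (to 2 d.p.).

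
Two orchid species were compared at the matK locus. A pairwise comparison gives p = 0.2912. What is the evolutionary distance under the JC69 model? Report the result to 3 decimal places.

0.369

d = −(3/4) ln(1 − 4p/3) = −0.75 ln(1 − 0.388267) = −0.75 ln(0.611733)
  = −0.75 × (-0.491459) = 0.368594 substitutions/site.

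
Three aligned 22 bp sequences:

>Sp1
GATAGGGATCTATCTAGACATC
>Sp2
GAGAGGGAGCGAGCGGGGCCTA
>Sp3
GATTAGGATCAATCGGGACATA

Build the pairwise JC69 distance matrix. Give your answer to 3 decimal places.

Sp1–Sp2: 9/22 sites differ → p ≈ 0.409091, d = −0.75 ln(1 − 0.545455) = 0.591344 ≈ 0.591.
Sp1–Sp3: 6/22 sites differ → p ≈ 0.272727, d = −0.75 ln(1 − 0.363636) = 0.338988 ≈ 0.339.
Sp2–Sp3: 8/22 sites differ → p ≈ 0.363636, d = −0.75 ln(1 − 0.484848) = 0.497470 ≈ 0.497.

d(Sp1,Sp2) = 0.591, d(Sp1,Sp3) = 0.339, d(Sp2,Sp3) = 0.497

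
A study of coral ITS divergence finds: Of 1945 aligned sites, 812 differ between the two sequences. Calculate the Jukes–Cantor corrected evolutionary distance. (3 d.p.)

p = 812/1945 ≈ 0.417481.
d = −(3/4) ln(1 − 4p/3) = −0.75 ln(1 − 0.556641) = −0.75 ln(0.443359)
  = −0.75 × (-0.813375) = 0.610031 substitutions/site.

0.610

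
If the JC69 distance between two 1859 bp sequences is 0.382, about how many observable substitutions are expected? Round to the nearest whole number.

Invert JC69: p = (3/4)(1 − e^(−4d/3)) = 0.75 × (1 − e^(-0.509333)) = 0.75 × (1 − 0.600896) = 0.299328.
Expected differing sites = pL ≈ 0.299328 × 1859 = 556.450752 ≈ 556.

556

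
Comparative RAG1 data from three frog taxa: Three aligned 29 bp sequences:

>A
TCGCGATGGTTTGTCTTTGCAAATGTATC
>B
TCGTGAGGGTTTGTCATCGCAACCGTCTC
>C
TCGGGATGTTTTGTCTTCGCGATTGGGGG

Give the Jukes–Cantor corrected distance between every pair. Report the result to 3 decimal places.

A–B: 7/29 sites differ → p ≈ 0.241379, d = −0.75 ln(1 − 0.321839) = 0.291278 ≈ 0.291.
A–C: 9/29 sites differ → p ≈ 0.310345, d = −0.75 ln(1 − 0.413793) = 0.400562 ≈ 0.401.
B–C: 11/29 sites differ → p ≈ 0.37931, d = −0.75 ln(1 − 0.505747) = 0.528531 ≈ 0.529.

d(A,B) = 0.291, d(A,C) = 0.401, d(B,C) = 0.529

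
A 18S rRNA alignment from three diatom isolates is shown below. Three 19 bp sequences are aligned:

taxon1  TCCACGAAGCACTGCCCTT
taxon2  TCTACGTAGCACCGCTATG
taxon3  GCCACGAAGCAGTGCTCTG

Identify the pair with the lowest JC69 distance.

taxon1 and taxon3

taxon1–taxon2: 6/19 differ, p = 0.316, d = 0.410.
taxon1–taxon3: 4/19 differ, p = 0.211, d = 0.247.
taxon2–taxon3: 6/19 differ, p = 0.316, d = 0.410.
The smallest distance is between taxon1 and taxon3.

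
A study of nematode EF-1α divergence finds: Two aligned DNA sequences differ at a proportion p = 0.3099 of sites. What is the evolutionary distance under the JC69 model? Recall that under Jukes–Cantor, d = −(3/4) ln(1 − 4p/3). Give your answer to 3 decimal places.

d = −(3/4) ln(1 − 4p/3) = −0.75 ln(1 − 0.4132) = −0.75 ln(0.5868)
  = −0.75 × (-0.533071) = 0.399803 substitutions/site.

0.400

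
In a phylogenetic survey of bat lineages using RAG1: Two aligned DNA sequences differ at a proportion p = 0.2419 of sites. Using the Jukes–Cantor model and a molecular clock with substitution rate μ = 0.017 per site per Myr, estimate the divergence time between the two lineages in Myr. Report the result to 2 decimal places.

8.59

d = −(3/4) ln(1 − 4p/3) = −0.75 ln(1 − 0.322533) = −0.75 ln(0.677467)
  = −0.75 × (-0.389394) = 0.292046 substitutions/site.
Under a molecular clock d = 2μt, so t = d/(2μ) = 0.292046 / (2 × 0.017) = 8.59 Myr.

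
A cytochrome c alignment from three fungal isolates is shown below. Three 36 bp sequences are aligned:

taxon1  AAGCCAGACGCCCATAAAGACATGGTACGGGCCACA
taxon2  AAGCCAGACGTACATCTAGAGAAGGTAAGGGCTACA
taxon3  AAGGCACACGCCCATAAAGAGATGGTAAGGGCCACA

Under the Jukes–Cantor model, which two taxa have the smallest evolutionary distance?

taxon1–taxon2: 8/36 differ, p = 0.222, d = 0.264.
taxon1–taxon3: 4/36 differ, p = 0.111, d = 0.120.
taxon2–taxon3: 8/36 differ, p = 0.222, d = 0.264.
The smallest distance is between taxon1 and taxon3.

taxon1 and taxon3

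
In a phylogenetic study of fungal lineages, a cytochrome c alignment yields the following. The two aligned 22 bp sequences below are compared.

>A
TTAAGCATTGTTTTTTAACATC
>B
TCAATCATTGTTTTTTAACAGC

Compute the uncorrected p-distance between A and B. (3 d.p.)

0.136

The sequences differ at 3 of 22 positions (sites 2, 5, 21).
p = 3/22 = 0.136363… ≈ 0.136 (to 3 d.p.).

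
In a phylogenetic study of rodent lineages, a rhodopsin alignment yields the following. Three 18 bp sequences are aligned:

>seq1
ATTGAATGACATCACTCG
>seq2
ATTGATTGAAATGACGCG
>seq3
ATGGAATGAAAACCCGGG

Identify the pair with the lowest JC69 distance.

seq1–seq2: 4/18 differ, p = 0.222, d = 0.264.
seq1–seq3: 6/18 differ, p = 0.333, d = 0.441.
seq2–seq3: 6/18 differ, p = 0.333, d = 0.441.
The smallest distance is between seq1 and seq2.

seq1 and seq2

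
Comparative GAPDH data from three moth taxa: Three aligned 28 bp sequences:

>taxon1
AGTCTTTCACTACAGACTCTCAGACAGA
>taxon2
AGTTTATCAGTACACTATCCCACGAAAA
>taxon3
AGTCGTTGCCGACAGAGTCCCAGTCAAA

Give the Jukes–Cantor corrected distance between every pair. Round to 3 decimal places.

taxon1–taxon2: 11/28 sites differ → p ≈ 0.392857, d = −0.75 ln(1 − 0.523809) = 0.556452 ≈ 0.556.
taxon1–taxon3: 8/28 sites differ → p ≈ 0.285714, d = −0.75 ln(1 − 0.380952) = 0.359679 ≈ 0.360.
taxon2–taxon3: 13/28 sites differ → p ≈ 0.464286, d = −0.75 ln(1 − 0.619048) = 0.723811 ≈ 0.724.

d(taxon1,taxon2) = 0.556, d(taxon1,taxon3) = 0.360, d(taxon2,taxon3) = 0.724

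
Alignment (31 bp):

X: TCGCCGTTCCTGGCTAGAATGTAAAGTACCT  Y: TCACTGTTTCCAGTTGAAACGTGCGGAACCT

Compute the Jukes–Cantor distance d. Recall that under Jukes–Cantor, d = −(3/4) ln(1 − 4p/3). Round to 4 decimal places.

0.6143

The sequences differ at 13 of 31 sites, so p = 13/31 ≈ 0.419355.
d = −(3/4) ln(1 − 4p/3) = −0.75 ln(1 − 0.55914) = −0.75 ln(0.44086)
  = −0.75 × (-0.819028) = 0.614271 substitutions/site.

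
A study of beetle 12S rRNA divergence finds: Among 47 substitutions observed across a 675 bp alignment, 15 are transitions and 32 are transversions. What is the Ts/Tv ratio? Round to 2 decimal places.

0.47

R = 15/32 = 0.46875 ≈ 0.47 (to 2 d.p.).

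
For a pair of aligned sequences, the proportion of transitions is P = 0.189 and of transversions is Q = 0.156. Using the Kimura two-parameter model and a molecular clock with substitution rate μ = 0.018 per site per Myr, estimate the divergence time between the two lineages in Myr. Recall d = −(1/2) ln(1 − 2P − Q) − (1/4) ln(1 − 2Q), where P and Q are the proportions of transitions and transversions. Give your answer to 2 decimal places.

13.20

Under the Kimura two-parameter model, d = −½ ln(1 − 2P − Q) − ¼ ln(1 − 2Q).
1 − 2P − Q = 0.466, giving −½ ln(0.466) = 0.381785.
1 − 2Q = 0.688, giving −¼ ln(0.688) = 0.093492.
d = 0.381785 + 0.093492 = 0.475277.
Under a molecular clock d = 2μt, so t = d/(2μ) = 0.475277 / (2 × 0.018) = 13.20 Myr.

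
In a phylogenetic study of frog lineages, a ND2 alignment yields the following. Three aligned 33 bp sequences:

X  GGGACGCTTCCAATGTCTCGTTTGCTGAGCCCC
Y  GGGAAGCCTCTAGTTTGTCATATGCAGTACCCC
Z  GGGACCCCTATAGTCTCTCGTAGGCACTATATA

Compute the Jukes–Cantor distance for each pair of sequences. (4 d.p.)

d(X,Y) = 0.4408, d(X,Z) = 0.7798, d(Y,Z) = 0.4975

X–Y: 11/33 sites differ → p ≈ 0.333333, d = −0.75 ln(1 − 0.444444) = 0.440839 ≈ 0.4408.
X–Z: 16/33 sites differ → p ≈ 0.484848, d = −0.75 ln(1 − 0.646464) = 0.779827 ≈ 0.7798.
Y–Z: 12/33 sites differ → p ≈ 0.363636, d = −0.75 ln(1 − 0.484848) = 0.497470 ≈ 0.4975.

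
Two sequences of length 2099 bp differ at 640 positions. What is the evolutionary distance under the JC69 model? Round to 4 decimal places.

0.3913

p = 640/2099 ≈ 0.304907.
d = −(3/4) ln(1 − 4p/3) = −0.75 ln(1 − 0.406543) = −0.75 ln(0.593457)
  = −0.75 × (-0.521791) = 0.391343 substitutions/site.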